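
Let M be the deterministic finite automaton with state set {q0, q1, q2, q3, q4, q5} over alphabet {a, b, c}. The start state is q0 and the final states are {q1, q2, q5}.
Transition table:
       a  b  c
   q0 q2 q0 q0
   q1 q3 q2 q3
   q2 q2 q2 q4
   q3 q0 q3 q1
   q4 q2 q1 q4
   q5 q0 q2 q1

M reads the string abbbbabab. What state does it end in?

q2

q0 --a--> q2
q2 --b--> q2
q2 --b--> q2
q2 --b--> q2
q2 --b--> q2
q2 --a--> q2
q2 --b--> q2
q2 --a--> q2
q2 --b--> q2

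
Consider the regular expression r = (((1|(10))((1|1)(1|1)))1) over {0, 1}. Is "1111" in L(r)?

yes

Split as 111·1: ((1|(10))((1|1)(1|1))) matches 111 and 1 matches 1.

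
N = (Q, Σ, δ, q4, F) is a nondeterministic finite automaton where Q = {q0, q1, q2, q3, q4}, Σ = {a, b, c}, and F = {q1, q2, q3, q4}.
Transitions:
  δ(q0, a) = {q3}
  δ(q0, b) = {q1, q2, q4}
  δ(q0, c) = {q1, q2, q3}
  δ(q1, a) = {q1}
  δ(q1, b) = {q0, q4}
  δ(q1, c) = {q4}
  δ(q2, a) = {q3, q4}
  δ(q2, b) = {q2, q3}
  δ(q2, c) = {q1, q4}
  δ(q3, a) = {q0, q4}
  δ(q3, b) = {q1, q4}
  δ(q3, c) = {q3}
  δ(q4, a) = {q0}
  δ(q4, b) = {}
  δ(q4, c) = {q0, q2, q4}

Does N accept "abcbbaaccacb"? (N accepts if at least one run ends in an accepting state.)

Start: {q4}
read a: {q0}
read b: {q1, q2, q4}
read c: {q0, q1, q2, q4}
read b: {q0, q1, q2, q3, q4}
read b: {q0, q1, q2, q3, q4}
read a: {q0, q1, q3, q4}
read a: {q0, q1, q3, q4}
read c: {q0, q1, q2, q3, q4}
read c: {q0, q1, q2, q3, q4}
read a: {q0, q1, q3, q4}
read c: {q0, q1, q2, q3, q4}
read b: {q0, q1, q2, q3, q4}
Reachable ∩ accepting = {q1, q2, q3, q4} — nonempty.

accepted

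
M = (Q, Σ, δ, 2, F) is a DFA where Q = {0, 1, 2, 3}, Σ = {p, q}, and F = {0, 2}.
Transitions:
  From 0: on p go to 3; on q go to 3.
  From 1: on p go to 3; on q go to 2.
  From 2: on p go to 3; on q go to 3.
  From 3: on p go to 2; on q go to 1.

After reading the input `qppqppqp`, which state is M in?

2

2 --q--> 3
3 --p--> 2
2 --p--> 3
3 --q--> 1
1 --p--> 3
3 --p--> 2
2 --q--> 3
3 --p--> 2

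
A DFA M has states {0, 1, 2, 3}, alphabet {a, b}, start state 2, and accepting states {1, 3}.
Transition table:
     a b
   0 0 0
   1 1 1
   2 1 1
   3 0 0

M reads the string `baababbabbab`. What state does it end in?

2 --b--> 1
1 --a--> 1
1 --a--> 1
1 --b--> 1
1 --a--> 1
1 --b--> 1
1 --b--> 1
1 --a--> 1
1 --b--> 1
1 --b--> 1
1 --a--> 1
1 --b--> 1

1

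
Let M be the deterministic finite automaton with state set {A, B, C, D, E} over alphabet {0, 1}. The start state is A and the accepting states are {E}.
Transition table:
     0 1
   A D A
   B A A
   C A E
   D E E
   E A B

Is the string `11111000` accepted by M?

A --1--> A
A --1--> A
A --1--> A
A --1--> A
A --1--> A
A --0--> D
D --0--> E
E --0--> A
End in state A, which is not an accepting state.

rejected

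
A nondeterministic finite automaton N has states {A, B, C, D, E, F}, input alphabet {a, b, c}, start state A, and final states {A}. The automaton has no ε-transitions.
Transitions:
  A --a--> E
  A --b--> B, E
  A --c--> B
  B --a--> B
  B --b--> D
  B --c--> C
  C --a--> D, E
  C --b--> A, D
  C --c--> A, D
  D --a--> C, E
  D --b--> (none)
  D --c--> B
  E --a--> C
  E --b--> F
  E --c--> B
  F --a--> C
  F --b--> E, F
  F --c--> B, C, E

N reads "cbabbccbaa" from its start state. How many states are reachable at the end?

4

Start: {A}
read c: {B}
read b: {D}
read a: {C, E}
read b: {A, D, F}
read b: {B, E, F}
read c: {B, C, E}
read c: {A, B, C, D}
read b: {A, B, D, E}
read a: {B, C, E}
read a: {B, C, D, E}
Final reachable set {B, C, D, E} has 4 states.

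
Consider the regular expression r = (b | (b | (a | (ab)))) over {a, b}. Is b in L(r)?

yes

The left alternative b matches b.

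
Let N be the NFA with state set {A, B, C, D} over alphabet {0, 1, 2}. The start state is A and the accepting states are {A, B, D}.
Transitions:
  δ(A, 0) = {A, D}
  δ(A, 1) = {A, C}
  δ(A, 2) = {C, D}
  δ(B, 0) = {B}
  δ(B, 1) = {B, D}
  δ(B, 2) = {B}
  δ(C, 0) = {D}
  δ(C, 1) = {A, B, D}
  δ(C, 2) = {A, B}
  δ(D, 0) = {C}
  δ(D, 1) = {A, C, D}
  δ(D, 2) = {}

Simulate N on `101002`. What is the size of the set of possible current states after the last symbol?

Start: {A}
read 1: {A, C}
read 0: {A, D}
read 1: {A, C, D}
read 0: {A, C, D}
read 0: {A, C, D}
read 2: {A, B, C, D}
Final reachable set {A, B, C, D} has 4 states.

4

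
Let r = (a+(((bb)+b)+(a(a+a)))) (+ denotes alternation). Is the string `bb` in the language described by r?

yes

The right alternative (((bb)+b)+(a(a+a))) matches bb.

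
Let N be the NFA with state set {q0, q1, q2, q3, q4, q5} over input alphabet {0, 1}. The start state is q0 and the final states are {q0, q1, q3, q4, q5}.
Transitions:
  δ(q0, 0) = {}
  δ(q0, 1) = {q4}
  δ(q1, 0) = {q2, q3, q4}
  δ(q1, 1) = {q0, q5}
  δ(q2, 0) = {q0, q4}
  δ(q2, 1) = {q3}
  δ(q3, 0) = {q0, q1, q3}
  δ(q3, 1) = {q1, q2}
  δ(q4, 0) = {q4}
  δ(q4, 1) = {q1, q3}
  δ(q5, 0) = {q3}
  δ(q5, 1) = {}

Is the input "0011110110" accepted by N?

rejected

Start: {q0}
read 0: {}
The reachable set is empty and stays empty for the remaining 9 symbols.
Reachable ∩ accepting = {} — empty.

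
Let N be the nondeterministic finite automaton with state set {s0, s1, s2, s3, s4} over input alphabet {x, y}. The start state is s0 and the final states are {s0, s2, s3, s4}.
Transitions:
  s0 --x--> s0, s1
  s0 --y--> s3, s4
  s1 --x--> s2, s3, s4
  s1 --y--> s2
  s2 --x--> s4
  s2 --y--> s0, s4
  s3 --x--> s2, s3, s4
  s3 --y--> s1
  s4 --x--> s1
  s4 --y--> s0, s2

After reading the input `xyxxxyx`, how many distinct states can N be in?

Start: {s0}
read x: {s0, s1}
read y: {s2, s3, s4}
read x: {s1, s2, s3, s4}
read x: {s1, s2, s3, s4}
read x: {s1, s2, s3, s4}
read y: {s0, s1, s2, s4}
read x: {s0, s1, s2, s3, s4}
Final reachable set {s0, s1, s2, s3, s4} has 5 states.

5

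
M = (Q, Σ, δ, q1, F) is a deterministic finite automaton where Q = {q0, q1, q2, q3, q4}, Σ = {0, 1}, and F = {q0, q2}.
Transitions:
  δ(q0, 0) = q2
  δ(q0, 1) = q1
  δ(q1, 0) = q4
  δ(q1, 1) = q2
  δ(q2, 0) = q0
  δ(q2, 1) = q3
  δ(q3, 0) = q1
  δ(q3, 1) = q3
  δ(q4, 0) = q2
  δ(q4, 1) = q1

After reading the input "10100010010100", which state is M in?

q2

q1 --1--> q2
q2 --0--> q0
q0 --1--> q1
q1 --0--> q4
q4 --0--> q2
q2 --0--> q0
q0 --1--> q1
q1 --0--> q4
q4 --0--> q2
q2 --1--> q3
q3 --0--> q1
q1 --1--> q2
q2 --0--> q0
q0 --0--> q2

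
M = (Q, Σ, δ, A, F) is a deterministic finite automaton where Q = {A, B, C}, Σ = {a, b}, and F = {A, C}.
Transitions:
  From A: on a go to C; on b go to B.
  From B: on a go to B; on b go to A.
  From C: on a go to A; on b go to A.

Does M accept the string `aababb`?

A --a--> C
C --a--> A
A --b--> B
B --a--> B
B --b--> A
A --b--> B
End in state B, which is not an accepting state.

rejected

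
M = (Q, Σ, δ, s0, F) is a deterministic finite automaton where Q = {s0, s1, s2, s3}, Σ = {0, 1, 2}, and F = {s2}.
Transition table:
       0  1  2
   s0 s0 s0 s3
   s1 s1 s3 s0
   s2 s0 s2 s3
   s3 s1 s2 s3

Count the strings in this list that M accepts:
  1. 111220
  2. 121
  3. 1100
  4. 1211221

2

111220: rejected
121: accepted
1100: rejected
1211221: accepted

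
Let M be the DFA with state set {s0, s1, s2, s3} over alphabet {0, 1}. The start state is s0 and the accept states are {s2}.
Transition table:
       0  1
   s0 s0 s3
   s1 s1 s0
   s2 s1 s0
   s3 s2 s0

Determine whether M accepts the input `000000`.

s0 --0--> s0
s0 --0--> s0
s0 --0--> s0
s0 --0--> s0
s0 --0--> s0
s0 --0--> s0
End in state s0, which is not an accepting state.

rejected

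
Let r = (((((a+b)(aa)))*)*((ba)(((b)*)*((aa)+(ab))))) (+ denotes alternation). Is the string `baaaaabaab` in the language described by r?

Split as baaaaa·baab: ((((a+b)(aa)))*)* matches baaaaa and ((ba)(((b)*)*((aa)+(ab)))) matches baab.

yes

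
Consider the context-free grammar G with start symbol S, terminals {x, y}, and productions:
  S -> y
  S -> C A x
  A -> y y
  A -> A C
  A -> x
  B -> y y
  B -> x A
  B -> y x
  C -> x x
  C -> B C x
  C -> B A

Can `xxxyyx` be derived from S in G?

yes

S ⇒ CAx ⇒ BAAx ⇒ xAAAx ⇒ xxAAx ⇒ xxxAx ⇒ xxxyyx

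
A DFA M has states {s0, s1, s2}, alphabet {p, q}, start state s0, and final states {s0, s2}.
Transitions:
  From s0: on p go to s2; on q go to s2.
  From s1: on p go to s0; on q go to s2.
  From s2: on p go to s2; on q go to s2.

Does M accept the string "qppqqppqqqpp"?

s0 --q--> s2
s2 --p--> s2
s2 --p--> s2
s2 --q--> s2
s2 --q--> s2
s2 --p--> s2
s2 --p--> s2
s2 --q--> s2
s2 --q--> s2
s2 --q--> s2
s2 --p--> s2
s2 --p--> s2
End in state s2, which is an accepting state.

accepted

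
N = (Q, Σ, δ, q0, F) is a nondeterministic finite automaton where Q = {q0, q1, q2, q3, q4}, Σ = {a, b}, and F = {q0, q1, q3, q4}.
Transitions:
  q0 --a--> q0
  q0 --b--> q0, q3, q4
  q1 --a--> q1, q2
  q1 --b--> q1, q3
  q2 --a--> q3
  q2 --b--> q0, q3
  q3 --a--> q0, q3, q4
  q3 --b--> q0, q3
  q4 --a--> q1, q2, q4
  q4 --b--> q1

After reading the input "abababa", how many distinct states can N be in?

5

Start: {q0}
read a: {q0}
read b: {q0, q3, q4}
read a: {q0, q1, q2, q3, q4}
read b: {q0, q1, q3, q4}
read a: {q0, q1, q2, q3, q4}
read b: {q0, q1, q3, q4}
read a: {q0, q1, q2, q3, q4}
Final reachable set {q0, q1, q2, q3, q4} has 5 states.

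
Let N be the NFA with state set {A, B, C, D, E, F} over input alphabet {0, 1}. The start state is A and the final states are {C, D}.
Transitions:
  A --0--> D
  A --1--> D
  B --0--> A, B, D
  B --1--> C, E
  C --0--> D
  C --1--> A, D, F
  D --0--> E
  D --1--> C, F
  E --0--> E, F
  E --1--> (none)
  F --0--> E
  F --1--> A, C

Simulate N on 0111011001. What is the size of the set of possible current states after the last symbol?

Start: {A}
read 0: {D}
read 1: {C, F}
read 1: {A, C, D, F}
read 1: {A, C, D, F}
read 0: {D, E}
read 1: {C, F}
read 1: {A, C, D, F}
read 0: {D, E}
read 0: {E, F}
read 1: {A, C}
Final reachable set {A, C} has 2 states.

2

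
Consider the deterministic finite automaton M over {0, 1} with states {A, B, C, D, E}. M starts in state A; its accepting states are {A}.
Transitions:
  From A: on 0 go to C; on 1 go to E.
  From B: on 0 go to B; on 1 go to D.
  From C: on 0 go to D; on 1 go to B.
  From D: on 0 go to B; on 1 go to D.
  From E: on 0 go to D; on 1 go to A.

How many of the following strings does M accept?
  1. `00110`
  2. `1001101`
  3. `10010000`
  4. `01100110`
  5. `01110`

0

`00110`: rejected
`1001101`: rejected
`10010000`: rejected
`01100110`: rejected
`01110`: rejected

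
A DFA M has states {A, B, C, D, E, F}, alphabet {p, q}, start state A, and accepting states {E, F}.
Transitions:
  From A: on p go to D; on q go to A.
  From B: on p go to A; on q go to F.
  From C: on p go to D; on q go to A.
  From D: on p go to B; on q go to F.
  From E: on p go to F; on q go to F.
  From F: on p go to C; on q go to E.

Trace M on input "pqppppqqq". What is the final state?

A

A --p--> D
D --q--> F
F --p--> C
C --p--> D
D --p--> B
B --p--> A
A --q--> A
A --q--> A
A --q--> A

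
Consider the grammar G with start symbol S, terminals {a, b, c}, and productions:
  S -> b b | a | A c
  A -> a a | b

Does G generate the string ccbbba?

no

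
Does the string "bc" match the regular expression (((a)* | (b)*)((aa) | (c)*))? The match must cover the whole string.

yes

Split as b·c: ((a)*|(b)*) matches b and ((aa)|(c)*) matches c.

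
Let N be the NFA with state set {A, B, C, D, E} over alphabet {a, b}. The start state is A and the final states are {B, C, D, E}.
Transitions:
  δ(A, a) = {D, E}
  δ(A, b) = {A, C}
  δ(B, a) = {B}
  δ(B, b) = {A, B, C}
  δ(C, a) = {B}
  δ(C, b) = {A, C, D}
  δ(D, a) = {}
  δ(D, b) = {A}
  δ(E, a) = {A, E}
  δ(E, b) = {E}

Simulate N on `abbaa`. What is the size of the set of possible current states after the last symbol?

Start: {A}
read a: {D, E}
read b: {A, E}
read b: {A, C, E}
read a: {A, B, D, E}
read a: {A, B, D, E}
Final reachable set {A, B, D, E} has 4 states.

4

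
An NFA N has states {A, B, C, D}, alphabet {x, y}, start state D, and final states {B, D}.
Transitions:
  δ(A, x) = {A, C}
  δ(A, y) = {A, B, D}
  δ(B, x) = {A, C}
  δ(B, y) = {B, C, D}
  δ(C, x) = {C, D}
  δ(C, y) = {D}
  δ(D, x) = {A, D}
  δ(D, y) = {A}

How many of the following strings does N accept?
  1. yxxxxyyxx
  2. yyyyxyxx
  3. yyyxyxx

yxxxxyyxx: accepted
yyyyxyxx: accepted
yyyxyxx: accepted

3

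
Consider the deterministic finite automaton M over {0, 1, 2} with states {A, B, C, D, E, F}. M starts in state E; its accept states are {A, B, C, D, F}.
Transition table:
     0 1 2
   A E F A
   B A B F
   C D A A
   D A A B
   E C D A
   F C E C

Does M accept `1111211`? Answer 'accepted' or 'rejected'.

E --1--> D
D --1--> A
A --1--> F
F --1--> E
E --2--> A
A --1--> F
F --1--> E
End in state E, which is not an accepting state.

rejected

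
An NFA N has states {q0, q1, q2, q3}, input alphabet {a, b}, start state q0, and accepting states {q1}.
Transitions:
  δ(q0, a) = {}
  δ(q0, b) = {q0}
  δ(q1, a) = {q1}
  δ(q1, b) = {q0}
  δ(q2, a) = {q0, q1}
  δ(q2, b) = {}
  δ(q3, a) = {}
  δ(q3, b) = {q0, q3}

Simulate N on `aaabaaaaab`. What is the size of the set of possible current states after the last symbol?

0

Start: {q0}
read a: {}
The reachable set is empty and stays empty for the remaining 9 symbols.
Final reachable set {} has 0 states.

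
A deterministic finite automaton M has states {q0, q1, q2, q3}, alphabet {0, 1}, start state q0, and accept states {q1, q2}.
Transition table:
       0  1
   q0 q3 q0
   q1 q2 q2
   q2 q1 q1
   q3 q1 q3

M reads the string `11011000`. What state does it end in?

q0 --1--> q0
q0 --1--> q0
q0 --0--> q3
q3 --1--> q3
q3 --1--> q3
q3 --0--> q1
q1 --0--> q2
q2 --0--> q1

q1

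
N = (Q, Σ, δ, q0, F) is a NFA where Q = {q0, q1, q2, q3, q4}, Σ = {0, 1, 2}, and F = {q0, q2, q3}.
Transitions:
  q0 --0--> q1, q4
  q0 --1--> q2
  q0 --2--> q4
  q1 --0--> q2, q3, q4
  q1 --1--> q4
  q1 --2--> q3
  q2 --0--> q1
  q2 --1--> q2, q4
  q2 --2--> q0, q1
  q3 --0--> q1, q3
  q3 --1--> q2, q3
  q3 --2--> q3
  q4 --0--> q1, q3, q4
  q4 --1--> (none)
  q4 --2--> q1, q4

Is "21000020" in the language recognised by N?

rejected

Start: {q0}
read 2: {q4}
read 1: {}
The reachable set is empty and stays empty for the remaining 6 symbols.
Reachable ∩ accepting = {} — empty.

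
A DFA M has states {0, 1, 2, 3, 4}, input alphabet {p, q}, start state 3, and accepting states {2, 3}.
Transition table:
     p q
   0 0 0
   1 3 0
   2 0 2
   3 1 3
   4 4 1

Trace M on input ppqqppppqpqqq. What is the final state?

3 --p--> 1
1 --p--> 3
3 --q--> 3
3 --q--> 3
3 --p--> 1
1 --p--> 3
3 --p--> 1
1 --p--> 3
3 --q--> 3
3 --p--> 1
1 --q--> 0
0 --q--> 0
0 --q--> 0

0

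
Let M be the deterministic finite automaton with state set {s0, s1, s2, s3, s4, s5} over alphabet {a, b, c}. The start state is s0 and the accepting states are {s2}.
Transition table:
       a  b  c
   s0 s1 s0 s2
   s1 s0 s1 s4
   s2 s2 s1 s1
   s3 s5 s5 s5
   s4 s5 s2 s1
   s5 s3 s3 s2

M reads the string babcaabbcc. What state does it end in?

s2

s0 --b--> s0
s0 --a--> s1
s1 --b--> s1
s1 --c--> s4
s4 --a--> s5
s5 --a--> s3
s3 --b--> s5
s5 --b--> s3
s3 --c--> s5
s5 --c--> s2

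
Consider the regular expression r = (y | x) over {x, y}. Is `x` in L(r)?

yes

The right alternative x matches x.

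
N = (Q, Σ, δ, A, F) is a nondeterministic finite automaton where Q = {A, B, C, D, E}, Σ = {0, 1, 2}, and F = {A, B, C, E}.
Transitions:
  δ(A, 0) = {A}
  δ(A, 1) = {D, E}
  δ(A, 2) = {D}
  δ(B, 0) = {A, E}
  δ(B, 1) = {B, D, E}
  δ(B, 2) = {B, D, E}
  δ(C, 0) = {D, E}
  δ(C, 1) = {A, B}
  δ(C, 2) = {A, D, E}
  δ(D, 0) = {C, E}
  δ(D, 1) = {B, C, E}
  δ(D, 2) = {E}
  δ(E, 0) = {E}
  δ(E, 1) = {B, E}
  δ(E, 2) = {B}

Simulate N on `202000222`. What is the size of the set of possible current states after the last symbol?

Start: {A}
read 2: {D}
read 0: {C, E}
read 2: {A, B, D, E}
read 0: {A, C, E}
read 0: {A, D, E}
read 0: {A, C, E}
read 2: {A, B, D, E}
read 2: {B, D, E}
read 2: {B, D, E}
Final reachable set {B, D, E} has 3 states.

3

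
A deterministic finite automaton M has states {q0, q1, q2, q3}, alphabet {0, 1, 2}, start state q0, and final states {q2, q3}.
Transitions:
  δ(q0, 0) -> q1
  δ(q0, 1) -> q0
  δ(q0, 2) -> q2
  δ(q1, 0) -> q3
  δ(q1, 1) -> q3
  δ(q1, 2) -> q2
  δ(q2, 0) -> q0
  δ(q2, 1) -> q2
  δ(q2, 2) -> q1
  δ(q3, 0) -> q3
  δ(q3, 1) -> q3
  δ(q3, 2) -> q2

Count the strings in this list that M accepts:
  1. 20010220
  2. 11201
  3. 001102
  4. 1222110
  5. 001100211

3

20010220: accepted
11201: rejected
001102: accepted
1222110: rejected
001100211: accepted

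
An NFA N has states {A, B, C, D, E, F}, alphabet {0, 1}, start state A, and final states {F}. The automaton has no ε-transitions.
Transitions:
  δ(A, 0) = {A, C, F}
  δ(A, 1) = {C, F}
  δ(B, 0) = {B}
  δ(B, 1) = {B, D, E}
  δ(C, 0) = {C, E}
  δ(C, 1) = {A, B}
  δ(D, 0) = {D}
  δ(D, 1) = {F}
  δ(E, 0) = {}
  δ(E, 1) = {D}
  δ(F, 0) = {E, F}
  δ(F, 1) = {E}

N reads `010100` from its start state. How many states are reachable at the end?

Start: {A}
read 0: {A, C, F}
read 1: {A, B, C, E, F}
read 0: {A, B, C, E, F}
read 1: {A, B, C, D, E, F}
read 0: {A, B, C, D, E, F}
read 0: {A, B, C, D, E, F}
Final reachable set {A, B, C, D, E, F} has 6 states.

6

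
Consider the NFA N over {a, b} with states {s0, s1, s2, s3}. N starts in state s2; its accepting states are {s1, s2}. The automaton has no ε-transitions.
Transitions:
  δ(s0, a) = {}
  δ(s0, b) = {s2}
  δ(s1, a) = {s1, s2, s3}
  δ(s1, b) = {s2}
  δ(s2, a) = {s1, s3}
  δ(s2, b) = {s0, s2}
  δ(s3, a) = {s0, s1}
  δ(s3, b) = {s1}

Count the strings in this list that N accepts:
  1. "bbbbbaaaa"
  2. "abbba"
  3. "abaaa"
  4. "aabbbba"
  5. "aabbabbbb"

5

"bbbbbaaaa": accepted
"abbba": accepted
"abaaa": accepted
"aabbbba": accepted
"aabbabbbb": accepted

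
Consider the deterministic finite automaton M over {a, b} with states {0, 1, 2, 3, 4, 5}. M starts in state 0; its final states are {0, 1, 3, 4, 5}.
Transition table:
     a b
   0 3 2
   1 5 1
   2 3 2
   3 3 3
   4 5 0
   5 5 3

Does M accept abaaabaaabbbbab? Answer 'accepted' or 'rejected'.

0 --a--> 3
3 --b--> 3
3 --a--> 3
3 --a--> 3
3 --a--> 3
3 --b--> 3
3 --a--> 3
3 --a--> 3
3 --a--> 3
3 --b--> 3
3 --b--> 3
3 --b--> 3
3 --b--> 3
3 --a--> 3
3 --b--> 3
End in state 3, which is an accepting state.

accepted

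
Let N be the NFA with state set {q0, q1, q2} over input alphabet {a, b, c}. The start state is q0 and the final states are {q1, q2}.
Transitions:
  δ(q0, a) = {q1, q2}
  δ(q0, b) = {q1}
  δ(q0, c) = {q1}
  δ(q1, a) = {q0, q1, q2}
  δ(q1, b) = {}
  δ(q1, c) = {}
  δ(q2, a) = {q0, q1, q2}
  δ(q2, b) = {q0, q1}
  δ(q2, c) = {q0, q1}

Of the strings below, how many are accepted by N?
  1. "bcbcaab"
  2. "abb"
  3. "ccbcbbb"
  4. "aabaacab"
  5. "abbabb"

"bcbcaab": rejected
"abb": accepted
"ccbcbbb": rejected
"aabaacab": accepted
"abbabb": accepted

3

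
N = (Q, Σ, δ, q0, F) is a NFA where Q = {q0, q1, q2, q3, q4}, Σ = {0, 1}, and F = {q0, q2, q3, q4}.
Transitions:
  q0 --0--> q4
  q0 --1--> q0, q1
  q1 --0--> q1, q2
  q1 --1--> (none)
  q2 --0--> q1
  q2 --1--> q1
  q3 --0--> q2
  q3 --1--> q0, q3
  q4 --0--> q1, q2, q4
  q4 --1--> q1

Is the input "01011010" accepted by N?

Start: {q0}
read 0: {q4}
read 1: {q1}
read 0: {q1, q2}
read 1: {q1}
read 1: {}
The reachable set is empty and stays empty for the remaining 3 symbols.
Reachable ∩ accepting = {} — empty.

rejected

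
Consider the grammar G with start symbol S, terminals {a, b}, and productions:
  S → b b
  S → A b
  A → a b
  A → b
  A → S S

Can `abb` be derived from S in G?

yes

S ⇒ Ab ⇒ abb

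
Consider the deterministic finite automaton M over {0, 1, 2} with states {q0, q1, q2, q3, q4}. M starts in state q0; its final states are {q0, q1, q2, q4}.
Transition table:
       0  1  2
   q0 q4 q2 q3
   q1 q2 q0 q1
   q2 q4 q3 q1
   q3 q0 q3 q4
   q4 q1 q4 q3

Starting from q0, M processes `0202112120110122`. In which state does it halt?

q0 --0--> q4
q4 --2--> q3
q3 --0--> q0
q0 --2--> q3
q3 --1--> q3
q3 --1--> q3
q3 --2--> q4
q4 --1--> q4
q4 --2--> q3
q3 --0--> q0
q0 --1--> q2
q2 --1--> q3
q3 --0--> q0
q0 --1--> q2
q2 --2--> q1
q1 --2--> q1

q1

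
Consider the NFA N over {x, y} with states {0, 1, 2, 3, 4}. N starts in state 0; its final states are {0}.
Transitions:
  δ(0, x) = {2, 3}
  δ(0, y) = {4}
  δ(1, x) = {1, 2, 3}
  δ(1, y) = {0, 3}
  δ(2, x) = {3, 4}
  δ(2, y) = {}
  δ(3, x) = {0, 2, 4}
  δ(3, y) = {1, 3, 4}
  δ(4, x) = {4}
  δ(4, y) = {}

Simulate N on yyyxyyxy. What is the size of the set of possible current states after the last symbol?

Start: {0}
read y: {4}
read y: {}
The reachable set is empty and stays empty for the remaining 6 symbols.
Final reachable set {} has 0 states.

0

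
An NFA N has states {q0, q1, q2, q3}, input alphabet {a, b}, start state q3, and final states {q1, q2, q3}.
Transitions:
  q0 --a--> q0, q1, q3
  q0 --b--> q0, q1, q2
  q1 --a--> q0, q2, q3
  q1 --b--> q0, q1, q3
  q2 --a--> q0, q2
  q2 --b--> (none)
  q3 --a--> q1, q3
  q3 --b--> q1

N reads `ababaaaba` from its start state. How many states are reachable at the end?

Start: {q3}
read a: {q1, q3}
read b: {q0, q1, q3}
read a: {q0, q1, q2, q3}
read b: {q0, q1, q2, q3}
read a: {q0, q1, q2, q3}
read a: {q0, q1, q2, q3}
read a: {q0, q1, q2, q3}
read b: {q0, q1, q2, q3}
read a: {q0, q1, q2, q3}
Final reachable set {q0, q1, q2, q3} has 4 states.

4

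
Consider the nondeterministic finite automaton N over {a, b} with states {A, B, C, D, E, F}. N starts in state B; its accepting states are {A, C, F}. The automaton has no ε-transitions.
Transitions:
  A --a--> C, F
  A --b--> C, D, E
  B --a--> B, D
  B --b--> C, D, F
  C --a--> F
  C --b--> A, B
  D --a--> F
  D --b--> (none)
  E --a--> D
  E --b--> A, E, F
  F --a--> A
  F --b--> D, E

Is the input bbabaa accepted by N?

Start: {B}
read b: {C, D, F}
read b: {A, B, D, E}
read a: {B, C, D, F}
read b: {A, B, C, D, E, F}
read a: {A, B, C, D, F}
read a: {A, B, C, D, F}
Reachable ∩ accepting = {A, C, F} — nonempty.

accepted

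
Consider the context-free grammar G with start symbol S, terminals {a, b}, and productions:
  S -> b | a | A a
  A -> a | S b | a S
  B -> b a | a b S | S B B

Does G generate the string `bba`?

S ⇒ Aa ⇒ Sba ⇒ bba

yes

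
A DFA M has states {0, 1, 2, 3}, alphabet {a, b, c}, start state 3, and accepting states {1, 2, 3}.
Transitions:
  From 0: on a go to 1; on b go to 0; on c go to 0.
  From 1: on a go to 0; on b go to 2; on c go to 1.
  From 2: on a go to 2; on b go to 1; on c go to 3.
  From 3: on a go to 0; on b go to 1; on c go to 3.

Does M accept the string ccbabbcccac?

3 --c--> 3
3 --c--> 3
3 --b--> 1
1 --a--> 0
0 --b--> 0
0 --b--> 0
0 --c--> 0
0 --c--> 0
0 --c--> 0
0 --a--> 1
1 --c--> 1
End in state 1, which is an accepting state.

accepted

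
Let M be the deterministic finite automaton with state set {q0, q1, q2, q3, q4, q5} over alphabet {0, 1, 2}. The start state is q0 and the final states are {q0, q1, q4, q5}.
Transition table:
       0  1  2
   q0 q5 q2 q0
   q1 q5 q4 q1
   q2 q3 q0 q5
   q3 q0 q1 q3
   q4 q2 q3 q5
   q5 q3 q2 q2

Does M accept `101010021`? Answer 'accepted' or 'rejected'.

q0 --1--> q2
q2 --0--> q3
q3 --1--> q1
q1 --0--> q5
q5 --1--> q2
q2 --0--> q3
q3 --0--> q0
q0 --2--> q0
q0 --1--> q2
End in state q2, which is not an accepting state.

rejected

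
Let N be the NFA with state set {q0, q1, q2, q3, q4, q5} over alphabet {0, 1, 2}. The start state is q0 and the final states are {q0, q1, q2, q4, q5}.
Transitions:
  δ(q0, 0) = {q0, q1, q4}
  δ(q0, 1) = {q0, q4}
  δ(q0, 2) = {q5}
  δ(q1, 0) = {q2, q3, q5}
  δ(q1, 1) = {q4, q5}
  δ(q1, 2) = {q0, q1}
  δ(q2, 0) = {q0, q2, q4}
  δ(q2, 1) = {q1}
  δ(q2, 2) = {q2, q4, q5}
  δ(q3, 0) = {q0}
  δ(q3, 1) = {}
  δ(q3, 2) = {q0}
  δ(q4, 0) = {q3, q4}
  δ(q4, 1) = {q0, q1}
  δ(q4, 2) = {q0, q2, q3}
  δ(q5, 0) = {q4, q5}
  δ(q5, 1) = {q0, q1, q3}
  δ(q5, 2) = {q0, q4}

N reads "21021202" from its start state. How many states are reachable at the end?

Start: {q0}
read 2: {q5}
read 1: {q0, q1, q3}
read 0: {q0, q1, q2, q3, q4, q5}
read 2: {q0, q1, q2, q3, q4, q5}
read 1: {q0, q1, q3, q4, q5}
read 2: {q0, q1, q2, q3, q4, q5}
read 0: {q0, q1, q2, q3, q4, q5}
read 2: {q0, q1, q2, q3, q4, q5}
Final reachable set {q0, q1, q2, q3, q4, q5} has 6 states.

6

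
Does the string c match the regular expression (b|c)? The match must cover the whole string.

yes

The right alternative c matches c.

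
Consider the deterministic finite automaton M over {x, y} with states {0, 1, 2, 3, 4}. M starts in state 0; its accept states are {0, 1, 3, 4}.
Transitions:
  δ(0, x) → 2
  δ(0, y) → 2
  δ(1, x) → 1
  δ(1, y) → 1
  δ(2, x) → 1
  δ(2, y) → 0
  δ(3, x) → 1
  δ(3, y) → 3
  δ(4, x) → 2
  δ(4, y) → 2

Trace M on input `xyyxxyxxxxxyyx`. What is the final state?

0 --x--> 2
2 --y--> 0
0 --y--> 2
2 --x--> 1
1 --x--> 1
1 --y--> 1
1 --x--> 1
1 --x--> 1
1 --x--> 1
1 --x--> 1
1 --x--> 1
1 --y--> 1
1 --y--> 1
1 --x--> 1

1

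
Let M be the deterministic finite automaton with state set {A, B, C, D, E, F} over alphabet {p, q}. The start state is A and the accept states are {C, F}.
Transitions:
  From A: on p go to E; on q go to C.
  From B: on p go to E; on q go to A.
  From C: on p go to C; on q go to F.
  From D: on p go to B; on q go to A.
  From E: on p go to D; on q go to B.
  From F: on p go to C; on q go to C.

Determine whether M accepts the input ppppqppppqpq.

rejected

A --p--> E
E --p--> D
D --p--> B
B --p--> E
E --q--> B
B --p--> E
E --p--> D
D --p--> B
B --p--> E
E --q--> B
B --p--> E
E --q--> B
End in state B, which is not an accepting state.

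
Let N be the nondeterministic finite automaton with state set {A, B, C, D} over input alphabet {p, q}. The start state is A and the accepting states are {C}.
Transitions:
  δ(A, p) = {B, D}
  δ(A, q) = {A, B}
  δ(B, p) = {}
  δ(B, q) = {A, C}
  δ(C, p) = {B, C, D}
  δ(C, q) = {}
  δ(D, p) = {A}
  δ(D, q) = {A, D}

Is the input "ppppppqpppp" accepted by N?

rejected

Start: {A}
read p: {B, D}
read p: {A}
read p: {B, D}
read p: {A}
read p: {B, D}
read p: {A}
read q: {A, B}
read p: {B, D}
read p: {A}
read p: {B, D}
read p: {A}
Reachable ∩ accepting = {} — empty.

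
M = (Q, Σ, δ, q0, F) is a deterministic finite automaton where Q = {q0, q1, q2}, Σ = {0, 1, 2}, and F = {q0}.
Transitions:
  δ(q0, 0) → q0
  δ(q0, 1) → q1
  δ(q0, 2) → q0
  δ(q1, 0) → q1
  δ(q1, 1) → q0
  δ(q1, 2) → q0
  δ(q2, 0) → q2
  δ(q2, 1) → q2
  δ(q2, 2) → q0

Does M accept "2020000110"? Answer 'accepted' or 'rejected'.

q0 --2--> q0
q0 --0--> q0
q0 --2--> q0
q0 --0--> q0
q0 --0--> q0
q0 --0--> q0
q0 --0--> q0
q0 --1--> q1
q1 --1--> q0
q0 --0--> q0
End in state q0, which is an accepting state.

accepted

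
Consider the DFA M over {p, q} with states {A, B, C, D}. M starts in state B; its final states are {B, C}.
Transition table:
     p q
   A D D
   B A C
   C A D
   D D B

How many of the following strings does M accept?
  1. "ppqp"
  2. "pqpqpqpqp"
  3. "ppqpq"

0

"ppqp": rejected
"pqpqpqpqp": rejected
"ppqpq": rejected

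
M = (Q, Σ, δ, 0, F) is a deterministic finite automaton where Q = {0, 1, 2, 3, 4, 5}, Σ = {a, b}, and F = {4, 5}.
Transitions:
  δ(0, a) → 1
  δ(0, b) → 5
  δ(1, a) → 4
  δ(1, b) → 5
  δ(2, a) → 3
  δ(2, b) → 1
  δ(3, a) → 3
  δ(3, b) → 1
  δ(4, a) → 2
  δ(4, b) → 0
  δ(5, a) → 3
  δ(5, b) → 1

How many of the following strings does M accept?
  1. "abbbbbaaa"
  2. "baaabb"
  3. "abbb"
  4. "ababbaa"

2

"abbbbbaaa": rejected
"baaabb": accepted
"abbb": accepted
"ababbaa": rejected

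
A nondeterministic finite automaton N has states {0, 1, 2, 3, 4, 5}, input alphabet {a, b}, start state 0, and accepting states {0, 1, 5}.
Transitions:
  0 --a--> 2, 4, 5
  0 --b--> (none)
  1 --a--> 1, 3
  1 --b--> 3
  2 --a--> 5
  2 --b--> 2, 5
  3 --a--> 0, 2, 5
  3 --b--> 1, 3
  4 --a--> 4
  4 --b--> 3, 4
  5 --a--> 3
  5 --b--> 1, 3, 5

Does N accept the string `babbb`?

rejected

Start: {0}
read b: {}
The reachable set is empty and stays empty for the remaining 4 symbols.
Reachable ∩ accepting = {} — empty.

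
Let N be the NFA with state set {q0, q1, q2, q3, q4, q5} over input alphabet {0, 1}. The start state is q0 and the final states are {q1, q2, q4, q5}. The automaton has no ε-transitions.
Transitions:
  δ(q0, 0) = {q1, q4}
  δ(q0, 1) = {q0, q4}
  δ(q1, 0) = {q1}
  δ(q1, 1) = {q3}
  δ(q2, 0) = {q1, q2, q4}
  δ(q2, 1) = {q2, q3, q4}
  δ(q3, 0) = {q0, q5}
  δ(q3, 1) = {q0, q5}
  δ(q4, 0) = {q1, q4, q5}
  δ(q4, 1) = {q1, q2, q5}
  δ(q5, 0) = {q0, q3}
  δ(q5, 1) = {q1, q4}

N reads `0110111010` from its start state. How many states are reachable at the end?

6

Start: {q0}
read 0: {q1, q4}
read 1: {q1, q2, q3, q5}
read 1: {q0, q1, q2, q3, q4, q5}
read 0: {q0, q1, q2, q3, q4, q5}
read 1: {q0, q1, q2, q3, q4, q5}
read 1: {q0, q1, q2, q3, q4, q5}
read 1: {q0, q1, q2, q3, q4, q5}
read 0: {q0, q1, q2, q3, q4, q5}
read 1: {q0, q1, q2, q3, q4, q5}
read 0: {q0, q1, q2, q3, q4, q5}
Final reachable set {q0, q1, q2, q3, q4, q5} has 6 states.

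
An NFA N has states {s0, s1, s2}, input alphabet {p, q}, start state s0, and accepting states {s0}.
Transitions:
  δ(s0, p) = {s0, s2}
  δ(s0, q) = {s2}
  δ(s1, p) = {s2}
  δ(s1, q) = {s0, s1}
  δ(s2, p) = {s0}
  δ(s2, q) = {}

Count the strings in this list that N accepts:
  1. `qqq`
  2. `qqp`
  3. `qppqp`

`qqq`: rejected
`qqp`: rejected
`qppqp`: accepted

1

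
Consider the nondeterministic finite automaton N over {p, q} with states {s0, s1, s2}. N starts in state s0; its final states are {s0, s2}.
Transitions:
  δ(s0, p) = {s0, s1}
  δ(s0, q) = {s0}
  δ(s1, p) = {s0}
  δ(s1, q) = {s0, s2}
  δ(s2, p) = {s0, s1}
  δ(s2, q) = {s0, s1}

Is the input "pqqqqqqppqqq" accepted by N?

accepted

Start: {s0}
read p: {s0, s1}
read q: {s0, s2}
read q: {s0, s1}
read q: {s0, s2}
read q: {s0, s1}
read q: {s0, s2}
read q: {s0, s1}
read p: {s0, s1}
read p: {s0, s1}
read q: {s0, s2}
read q: {s0, s1}
read q: {s0, s2}
Reachable ∩ accepting = {s0, s2} — nonempty.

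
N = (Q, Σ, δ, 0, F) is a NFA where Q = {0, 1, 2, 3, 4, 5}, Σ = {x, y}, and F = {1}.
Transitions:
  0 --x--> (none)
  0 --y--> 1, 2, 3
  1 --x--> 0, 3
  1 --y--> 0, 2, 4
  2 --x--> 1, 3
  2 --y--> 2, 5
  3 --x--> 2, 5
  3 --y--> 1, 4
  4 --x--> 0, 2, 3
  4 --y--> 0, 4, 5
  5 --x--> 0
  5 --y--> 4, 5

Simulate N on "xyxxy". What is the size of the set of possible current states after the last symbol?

0

Start: {0}
read x: {}
The reachable set is empty and stays empty for the remaining 4 symbols.
Final reachable set {} has 0 states.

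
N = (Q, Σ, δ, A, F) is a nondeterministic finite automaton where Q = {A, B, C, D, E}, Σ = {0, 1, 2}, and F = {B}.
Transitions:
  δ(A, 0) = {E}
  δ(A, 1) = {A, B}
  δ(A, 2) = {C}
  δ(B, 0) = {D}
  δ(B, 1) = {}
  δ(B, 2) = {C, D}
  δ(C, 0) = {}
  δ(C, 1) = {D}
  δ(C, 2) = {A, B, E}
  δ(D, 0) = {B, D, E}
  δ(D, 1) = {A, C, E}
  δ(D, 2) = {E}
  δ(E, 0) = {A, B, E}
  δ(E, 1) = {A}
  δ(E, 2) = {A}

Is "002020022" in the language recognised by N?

accepted

Start: {A}
read 0: {E}
read 0: {A, B, E}
read 2: {A, C, D}
read 0: {B, D, E}
read 2: {A, C, D, E}
read 0: {A, B, D, E}
read 0: {A, B, D, E}
read 2: {A, C, D, E}
read 2: {A, B, C, E}
Reachable ∩ accepting = {B} — nonempty.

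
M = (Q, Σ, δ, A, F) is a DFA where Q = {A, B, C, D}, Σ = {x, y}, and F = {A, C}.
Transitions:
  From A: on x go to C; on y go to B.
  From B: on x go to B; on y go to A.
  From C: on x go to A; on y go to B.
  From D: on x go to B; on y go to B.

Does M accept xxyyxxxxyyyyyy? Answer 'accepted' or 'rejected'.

accepted

A --x--> C
C --x--> A
A --y--> B
B --y--> A
A --x--> C
C --x--> A
A --x--> C
C --x--> A
A --y--> B
B --y--> A
A --y--> B
B --y--> A
A --y--> B
B --y--> A
End in state A, which is an accepting state.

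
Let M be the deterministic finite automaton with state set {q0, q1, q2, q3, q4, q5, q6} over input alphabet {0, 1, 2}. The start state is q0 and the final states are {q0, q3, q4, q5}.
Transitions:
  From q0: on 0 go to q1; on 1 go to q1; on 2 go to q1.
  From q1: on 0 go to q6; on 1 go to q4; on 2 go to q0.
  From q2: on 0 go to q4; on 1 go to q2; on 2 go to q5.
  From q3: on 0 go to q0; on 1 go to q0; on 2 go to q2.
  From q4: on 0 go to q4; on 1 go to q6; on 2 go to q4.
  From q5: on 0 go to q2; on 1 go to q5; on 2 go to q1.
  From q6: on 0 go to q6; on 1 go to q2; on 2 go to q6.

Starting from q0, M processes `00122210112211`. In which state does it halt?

q0 --0--> q1
q1 --0--> q6
q6 --1--> q2
q2 --2--> q5
q5 --2--> q1
q1 --2--> q0
q0 --1--> q1
q1 --0--> q6
q6 --1--> q2
q2 --1--> q2
q2 --2--> q5
q5 --2--> q1
q1 --1--> q4
q4 --1--> q6

q6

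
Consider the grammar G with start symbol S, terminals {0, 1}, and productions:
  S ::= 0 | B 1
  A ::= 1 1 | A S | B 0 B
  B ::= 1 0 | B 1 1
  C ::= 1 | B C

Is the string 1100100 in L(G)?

no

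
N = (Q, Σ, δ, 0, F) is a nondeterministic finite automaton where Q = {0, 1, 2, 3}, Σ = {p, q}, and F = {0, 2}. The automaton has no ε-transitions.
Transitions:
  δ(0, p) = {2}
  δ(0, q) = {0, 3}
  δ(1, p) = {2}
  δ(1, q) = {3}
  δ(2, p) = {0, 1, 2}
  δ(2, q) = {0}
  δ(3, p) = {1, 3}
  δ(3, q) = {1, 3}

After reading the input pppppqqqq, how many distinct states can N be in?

3

Start: {0}
read p: {2}
read p: {0, 1, 2}
read p: {0, 1, 2}
read p: {0, 1, 2}
read p: {0, 1, 2}
read q: {0, 3}
read q: {0, 1, 3}
read q: {0, 1, 3}
read q: {0, 1, 3}
Final reachable set {0, 1, 3} has 3 states.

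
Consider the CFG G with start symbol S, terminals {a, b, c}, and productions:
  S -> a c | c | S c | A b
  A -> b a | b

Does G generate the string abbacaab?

no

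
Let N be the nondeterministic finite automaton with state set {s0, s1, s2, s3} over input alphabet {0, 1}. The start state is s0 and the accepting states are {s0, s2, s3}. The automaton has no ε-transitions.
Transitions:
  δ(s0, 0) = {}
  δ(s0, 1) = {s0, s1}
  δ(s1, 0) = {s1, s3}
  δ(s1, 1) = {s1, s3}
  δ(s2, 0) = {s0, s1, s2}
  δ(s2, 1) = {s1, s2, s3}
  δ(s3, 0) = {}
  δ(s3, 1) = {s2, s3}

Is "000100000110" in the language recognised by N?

Start: {s0}
read 0: {}
The reachable set is empty and stays empty for the remaining 11 symbols.
Reachable ∩ accepting = {} — empty.

rejected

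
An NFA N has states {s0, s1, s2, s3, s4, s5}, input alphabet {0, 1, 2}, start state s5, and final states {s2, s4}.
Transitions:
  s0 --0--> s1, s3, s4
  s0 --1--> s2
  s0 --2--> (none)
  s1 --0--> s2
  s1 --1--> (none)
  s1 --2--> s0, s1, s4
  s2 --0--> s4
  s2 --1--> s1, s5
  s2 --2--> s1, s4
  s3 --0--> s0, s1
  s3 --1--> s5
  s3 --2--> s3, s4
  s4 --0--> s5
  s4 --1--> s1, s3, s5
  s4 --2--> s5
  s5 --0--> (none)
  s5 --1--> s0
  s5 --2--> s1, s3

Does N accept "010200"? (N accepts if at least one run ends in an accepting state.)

rejected

Start: {s5}
read 0: {}
The reachable set is empty and stays empty for the remaining 5 symbols.
Reachable ∩ accepting = {} — empty.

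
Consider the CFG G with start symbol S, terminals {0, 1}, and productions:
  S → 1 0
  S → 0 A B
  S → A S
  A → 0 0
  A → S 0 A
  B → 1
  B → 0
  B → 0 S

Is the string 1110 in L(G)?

no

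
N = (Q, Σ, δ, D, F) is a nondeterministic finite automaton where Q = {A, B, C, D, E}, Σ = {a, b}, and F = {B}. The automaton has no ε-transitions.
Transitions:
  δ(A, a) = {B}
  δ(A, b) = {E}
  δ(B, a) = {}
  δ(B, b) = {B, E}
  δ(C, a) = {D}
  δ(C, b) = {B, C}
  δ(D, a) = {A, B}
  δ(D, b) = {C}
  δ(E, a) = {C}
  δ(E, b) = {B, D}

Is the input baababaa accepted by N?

accepted

Start: {D}
read b: {C}
read a: {D}
read a: {A, B}
read b: {B, E}
read a: {C}
read b: {B, C}
read a: {D}
read a: {A, B}
Reachable ∩ accepting = {B} — nonempty.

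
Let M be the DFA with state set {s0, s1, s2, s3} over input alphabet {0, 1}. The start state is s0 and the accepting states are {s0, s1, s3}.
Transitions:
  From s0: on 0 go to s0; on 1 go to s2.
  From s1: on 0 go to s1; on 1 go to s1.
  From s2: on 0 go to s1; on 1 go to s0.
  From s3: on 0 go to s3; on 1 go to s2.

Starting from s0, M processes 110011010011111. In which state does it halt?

s1

s0 --1--> s2
s2 --1--> s0
s0 --0--> s0
s0 --0--> s0
s0 --1--> s2
s2 --1--> s0
s0 --0--> s0
s0 --1--> s2
s2 --0--> s1
s1 --0--> s1
s1 --1--> s1
s1 --1--> s1
s1 --1--> s1
s1 --1--> s1
s1 --1--> s1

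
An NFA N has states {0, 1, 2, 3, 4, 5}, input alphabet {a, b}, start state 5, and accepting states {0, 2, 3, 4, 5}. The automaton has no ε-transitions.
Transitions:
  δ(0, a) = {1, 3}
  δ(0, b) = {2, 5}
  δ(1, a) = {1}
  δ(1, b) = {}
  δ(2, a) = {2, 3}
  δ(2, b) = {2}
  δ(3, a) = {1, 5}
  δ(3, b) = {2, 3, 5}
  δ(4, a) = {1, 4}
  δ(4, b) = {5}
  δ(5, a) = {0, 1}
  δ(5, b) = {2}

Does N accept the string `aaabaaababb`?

accepted

Start: {5}
read a: {0, 1}
read a: {1, 3}
read a: {1, 5}
read b: {2}
read a: {2, 3}
read a: {1, 2, 3, 5}
read a: {0, 1, 2, 3, 5}
read b: {2, 3, 5}
read a: {0, 1, 2, 3, 5}
read b: {2, 3, 5}
read b: {2, 3, 5}
Reachable ∩ accepting = {2, 3, 5} — nonempty.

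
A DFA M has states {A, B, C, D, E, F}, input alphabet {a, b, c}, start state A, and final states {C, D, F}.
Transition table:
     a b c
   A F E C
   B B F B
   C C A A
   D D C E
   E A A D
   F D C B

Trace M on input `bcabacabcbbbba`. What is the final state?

F

A --b--> E
E --c--> D
D --a--> D
D --b--> C
C --a--> C
C --c--> A
A --a--> F
F --b--> C
C --c--> A
A --b--> E
E --b--> A
A --b--> E
E --b--> A
A --a--> F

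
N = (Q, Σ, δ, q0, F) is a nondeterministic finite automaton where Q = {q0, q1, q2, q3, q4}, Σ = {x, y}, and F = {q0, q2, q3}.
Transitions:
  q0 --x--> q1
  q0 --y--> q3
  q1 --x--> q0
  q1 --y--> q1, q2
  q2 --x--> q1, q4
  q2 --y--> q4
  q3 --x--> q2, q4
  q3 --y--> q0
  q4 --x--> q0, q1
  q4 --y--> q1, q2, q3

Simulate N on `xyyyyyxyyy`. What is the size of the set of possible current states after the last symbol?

Start: {q0}
read x: {q1}
read y: {q1, q2}
read y: {q1, q2, q4}
read y: {q1, q2, q3, q4}
read y: {q0, q1, q2, q3, q4}
read y: {q0, q1, q2, q3, q4}
read x: {q0, q1, q2, q4}
read y: {q1, q2, q3, q4}
read y: {q0, q1, q2, q3, q4}
read y: {q0, q1, q2, q3, q4}
Final reachable set {q0, q1, q2, q3, q4} has 5 states.

5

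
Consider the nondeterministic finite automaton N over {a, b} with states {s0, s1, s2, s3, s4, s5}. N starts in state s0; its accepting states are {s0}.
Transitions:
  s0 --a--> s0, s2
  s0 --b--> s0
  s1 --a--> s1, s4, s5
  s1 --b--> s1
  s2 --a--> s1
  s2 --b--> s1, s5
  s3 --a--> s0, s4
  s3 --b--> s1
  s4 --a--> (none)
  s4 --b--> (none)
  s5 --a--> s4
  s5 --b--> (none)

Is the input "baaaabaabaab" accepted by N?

accepted

Start: {s0}
read b: {s0}
read a: {s0, s2}
read a: {s0, s1, s2}
read a: {s0, s1, s2, s4, s5}
read a: {s0, s1, s2, s4, s5}
read b: {s0, s1, s5}
read a: {s0, s1, s2, s4, s5}
read a: {s0, s1, s2, s4, s5}
read b: {s0, s1, s5}
read a: {s0, s1, s2, s4, s5}
read a: {s0, s1, s2, s4, s5}
read b: {s0, s1, s5}
Reachable ∩ accepting = {s0} — nonempty.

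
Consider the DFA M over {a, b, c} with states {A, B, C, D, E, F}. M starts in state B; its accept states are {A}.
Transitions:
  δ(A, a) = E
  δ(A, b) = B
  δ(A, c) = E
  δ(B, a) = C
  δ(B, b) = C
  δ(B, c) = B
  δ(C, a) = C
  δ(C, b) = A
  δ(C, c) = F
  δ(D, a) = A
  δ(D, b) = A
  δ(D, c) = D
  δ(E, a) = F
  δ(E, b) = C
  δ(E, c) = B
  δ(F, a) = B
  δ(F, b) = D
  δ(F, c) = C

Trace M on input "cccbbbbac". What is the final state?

B --c--> B
B --c--> B
B --c--> B
B --b--> C
C --b--> A
A --b--> B
B --b--> C
C --a--> C
C --c--> F

F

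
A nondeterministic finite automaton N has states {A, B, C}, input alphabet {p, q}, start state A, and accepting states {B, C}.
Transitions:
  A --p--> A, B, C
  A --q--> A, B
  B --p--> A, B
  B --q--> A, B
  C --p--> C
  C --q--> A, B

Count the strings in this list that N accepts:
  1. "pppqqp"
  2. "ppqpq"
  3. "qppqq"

"pppqqp": accepted
"ppqpq": accepted
"qppqq": accepted

3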